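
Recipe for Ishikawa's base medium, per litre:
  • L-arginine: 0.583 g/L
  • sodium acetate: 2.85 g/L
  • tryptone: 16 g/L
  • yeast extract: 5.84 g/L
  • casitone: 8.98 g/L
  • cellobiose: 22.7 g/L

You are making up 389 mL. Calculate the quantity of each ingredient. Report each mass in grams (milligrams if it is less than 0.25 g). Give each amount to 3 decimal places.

Working volume: 389 mL = 0.389 L.
L-arginine: 0.583 g/L × 0.389 L = 0.226787 g = 226.787 mg
sodium acetate: 2.85 g/L × 0.389 L = 1.109 g
tryptone: 16 g/L × 0.389 L = 6.224 g
yeast extract: 5.84 g/L × 0.389 L = 2.272 g
casitone: 8.98 g/L × 0.389 L = 3.493 g
cellobiose: 22.7 g/L × 0.389 L = 8.830 g

L-arginine 226.787 mg; sodium acetate 1.109 g; tryptone 6.224 g; yeast extract 2.272 g; casitone 3.493 g; cellobiose 8.830 g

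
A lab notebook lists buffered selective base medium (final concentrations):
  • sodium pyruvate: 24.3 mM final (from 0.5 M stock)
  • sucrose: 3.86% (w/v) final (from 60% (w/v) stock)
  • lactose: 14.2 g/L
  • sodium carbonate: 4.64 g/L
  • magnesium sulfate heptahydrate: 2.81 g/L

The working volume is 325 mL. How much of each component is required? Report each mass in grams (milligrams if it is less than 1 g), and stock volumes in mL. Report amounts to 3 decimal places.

Target volume = 325 mL = 0.325 L.
sodium pyruvate: C1V1 = C2V2 → 24.3 mM × 325 mL ÷ 500 mM = 15.795 mL
sucrose: V = C2·V2/C1 = 3.86% ÷ 60% × 325 mL = 20.908 mL
lactose: 14.2 g/L × 0.325 L = 4.615 g
sodium carbonate: 4.64 g/L × 0.325 L = 1.508 g
magnesium sulfate heptahydrate: 2.81 g/L × 0.325 L = 0.91325 g = 913.250 mg

sodium pyruvate 15.795 mL; sucrose 20.908 mL; lactose 4.615 g; sodium carbonate 1.508 g; magnesium sulfate heptahydrate 913.250 mg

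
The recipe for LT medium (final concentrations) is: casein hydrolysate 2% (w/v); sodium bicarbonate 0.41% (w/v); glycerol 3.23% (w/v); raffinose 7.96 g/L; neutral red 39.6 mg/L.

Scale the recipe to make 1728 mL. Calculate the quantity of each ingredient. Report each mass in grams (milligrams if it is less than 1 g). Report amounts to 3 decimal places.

Target volume = 1728 mL = 1.728 L.
casein hydrolysate: 2 g per 100 mL × 1728 mL ÷ 100 = 34.560 g
sodium bicarbonate: 0.41% w/v = 4.1 g/L → 4.1 × 1.728 L = 7.085 g
glycerol: 3.23 g per 100 mL × 1728 mL ÷ 100 = 55.814 g
raffinose: 7.96 g/L × 1.728 L = 13.755 g
neutral red: 39.6 mg/L × 1.728 L = 68.429 mg

casein hydrolysate 34.560 g; sodium bicarbonate 7.085 g; glycerol 55.814 g; raffinose 13.755 g; neutral red 68.429 mg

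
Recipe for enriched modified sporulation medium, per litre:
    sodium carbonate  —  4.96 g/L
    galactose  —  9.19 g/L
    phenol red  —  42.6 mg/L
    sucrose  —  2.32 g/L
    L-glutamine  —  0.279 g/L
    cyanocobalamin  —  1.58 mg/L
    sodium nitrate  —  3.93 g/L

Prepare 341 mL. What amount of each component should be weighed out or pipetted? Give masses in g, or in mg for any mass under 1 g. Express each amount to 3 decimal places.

sodium carbonate 1.691 g; galactose 3.134 g; phenol red 14.527 mg; sucrose 791.120 mg; L-glutamine 95.139 mg; cyanocobalamin 0.539 mg; sodium nitrate 1.340 g

Working volume: 341 mL = 0.341 L.
sodium carbonate: 4.96 g/L × 0.341 L = 1.691 g
galactose: 9.19 g/L × 0.341 L = 3.134 g
phenol red: 42.6 mg/L × 0.341 L = 14.527 mg
sucrose: 2.32 g/L × 0.341 L = 0.79112 g = 791.120 mg
L-glutamine: 0.279 g/L × 0.341 L = 0.095139 g = 95.139 mg
cyanocobalamin: 1.58 mg/L × 0.341 L = 0.539 mg
sodium nitrate: 3.93 g/L × 0.341 L = 1.340 g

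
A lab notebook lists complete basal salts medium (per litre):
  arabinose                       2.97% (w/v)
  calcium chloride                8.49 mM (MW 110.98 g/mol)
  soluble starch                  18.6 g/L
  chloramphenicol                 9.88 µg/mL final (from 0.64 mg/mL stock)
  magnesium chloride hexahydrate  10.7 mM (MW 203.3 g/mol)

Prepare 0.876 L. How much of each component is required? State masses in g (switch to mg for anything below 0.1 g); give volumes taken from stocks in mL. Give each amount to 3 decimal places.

arabinose 26.017 g; calcium chloride 0.825 g; soluble starch 16.294 g; chloramphenicol 13.523 mL; magnesium chloride hexahydrate 1.906 g

Scale factor relative to 1 L: 0.876.
arabinose: 2.97% w/v = 29.7 g/L → 29.7 × 0.876 L = 26.017 g
calcium chloride: 8.49 mmol/L × 110.98 g/mol × 0.876 L ÷ 1000 = 0.825 g
soluble starch: 18.6 g/L × 0.876 L = 16.294 g
chloramphenicol: V = C2·V2/C1 = 9.88 µg/mL × 876 mL ÷ 640 µg/mL = 13.523 mL
magnesium chloride hexahydrate: 10.7 mmol/L × 203.3 g/mol × 0.876 L ÷ 1000 = 1.906 g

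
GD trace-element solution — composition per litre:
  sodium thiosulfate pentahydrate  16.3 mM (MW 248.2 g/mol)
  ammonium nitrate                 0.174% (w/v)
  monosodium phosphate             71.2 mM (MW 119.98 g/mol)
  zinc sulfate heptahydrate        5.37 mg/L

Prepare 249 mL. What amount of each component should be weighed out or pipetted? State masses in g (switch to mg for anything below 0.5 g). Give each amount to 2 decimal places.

sodium thiosulfate pentahydrate 1.01 g; ammonium nitrate 433.26 mg; monosodium phosphate 2.13 g; zinc sulfate heptahydrate 1.34 mg

Scale factor relative to 1 L: 0.249.
sodium thiosulfate pentahydrate: 16.3 mmol/L × 248.2 g/mol × 0.249 L ÷ 1000 = 1.01 g
ammonium nitrate: 0.174 g per 100 mL × 249 mL ÷ 100 = 0.43326 g = 433.26 mg
monosodium phosphate: 71.2 mmol/L × 119.98 g/mol × 0.249 L ÷ 1000 = 2.13 g
zinc sulfate heptahydrate: 5.37 mg/L × 0.249 L = 1.34 mg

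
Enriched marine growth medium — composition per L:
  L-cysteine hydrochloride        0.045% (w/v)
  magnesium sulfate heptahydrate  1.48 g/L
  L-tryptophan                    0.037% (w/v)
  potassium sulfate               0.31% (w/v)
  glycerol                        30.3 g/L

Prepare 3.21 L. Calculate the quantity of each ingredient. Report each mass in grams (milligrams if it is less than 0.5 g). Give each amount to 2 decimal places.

Working volume: 3.21 L.
L-cysteine hydrochloride: 0.045% w/v = 0.45 g/L → 0.45 × 3.21 L = 1.44 g
magnesium sulfate heptahydrate: 1.48 g/L × 3.21 L = 4.75 g
L-tryptophan: 0.037 g per 100 mL × 3210 mL ÷ 100 = 1.19 g
potassium sulfate: 0.31 g per 100 mL × 3210 mL ÷ 100 = 9.95 g
glycerol: 30.3 g/L × 3.21 L = 97.26 g

L-cysteine hydrochloride 1.44 g; magnesium sulfate heptahydrate 4.75 g; L-tryptophan 1.19 g; potassium sulfate 9.95 g; glycerol 97.26 g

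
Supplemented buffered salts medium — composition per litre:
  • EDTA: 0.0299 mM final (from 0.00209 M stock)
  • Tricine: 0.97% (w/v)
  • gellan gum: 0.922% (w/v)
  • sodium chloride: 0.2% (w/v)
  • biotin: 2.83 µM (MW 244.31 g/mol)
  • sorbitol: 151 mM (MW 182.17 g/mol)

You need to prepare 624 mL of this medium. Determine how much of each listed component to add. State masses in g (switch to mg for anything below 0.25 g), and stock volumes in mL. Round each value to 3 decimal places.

Working volume: 624 mL = 0.624 L.
EDTA: dilute stock: 0.0299 mM × 624 mL ÷ 2.09 mM = 8.927 mL
Tricine: 0.97 g per 100 mL × 624 mL ÷ 100 = 6.053 g
gellan gum: 0.922 g per 100 mL × 624 mL ÷ 100 = 5.753 g
sodium chloride: 0.2% w/v = 2 g/L → 2 × 0.624 L = 1.248 g
biotin: 2.83 µmol/L × 244.31 g/mol × 0.624 L ÷ 1000 = 0.431 mg
sorbitol: 151 mmol/L × 182.17 g/mol × 0.624 L ÷ 1000 = 17.165 g

EDTA 8.927 mL; Tricine 6.053 g; gellan gum 5.753 g; sodium chloride 1.248 g; biotin 0.431 mg; sorbitol 17.165 g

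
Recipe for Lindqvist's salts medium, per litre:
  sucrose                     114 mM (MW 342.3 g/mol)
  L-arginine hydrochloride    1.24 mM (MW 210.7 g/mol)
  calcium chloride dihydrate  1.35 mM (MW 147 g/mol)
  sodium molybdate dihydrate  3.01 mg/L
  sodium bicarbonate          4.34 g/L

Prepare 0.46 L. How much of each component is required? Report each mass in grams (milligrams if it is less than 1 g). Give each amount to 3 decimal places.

sucrose 17.950 g; L-arginine hydrochloride 120.183 mg; calcium chloride dihydrate 91.287 mg; sodium molybdate dihydrate 1.385 mg; sodium bicarbonate 1.996 g

Scale factor relative to 1 L: 0.46.
sucrose: 114 mmol/L × 342.3 g/mol × 0.46 L ÷ 1000 = 17.950 g
L-arginine hydrochloride: 1.24 mmol/L × 210.7 mg/mmol × 0.46 L = 120.183 mg
calcium chloride dihydrate: 1.35 mmol/L × 147 mg/mmol × 0.46 L = 91.287 mg
sodium molybdate dihydrate: 3.01 mg/L × 0.46 L = 1.385 mg
sodium bicarbonate: 4.34 g/L × 0.46 L = 1.996 g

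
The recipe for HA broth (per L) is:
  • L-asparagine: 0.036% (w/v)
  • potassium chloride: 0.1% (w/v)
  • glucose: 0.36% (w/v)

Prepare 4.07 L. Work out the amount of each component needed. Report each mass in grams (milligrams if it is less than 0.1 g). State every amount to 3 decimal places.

L-asparagine 1.465 g; potassium chloride 4.070 g; glucose 14.652 g

Working volume: 4.07 L.
L-asparagine: 0.036% w/v = 0.36 g/L → 0.36 × 4.07 L = 1.465 g
potassium chloride: 0.1% w/v = 1 g/L → 1 × 4.07 L = 4.070 g
glucose: 0.36% w/v = 3.6 g/L → 3.6 × 4.07 L = 14.652 g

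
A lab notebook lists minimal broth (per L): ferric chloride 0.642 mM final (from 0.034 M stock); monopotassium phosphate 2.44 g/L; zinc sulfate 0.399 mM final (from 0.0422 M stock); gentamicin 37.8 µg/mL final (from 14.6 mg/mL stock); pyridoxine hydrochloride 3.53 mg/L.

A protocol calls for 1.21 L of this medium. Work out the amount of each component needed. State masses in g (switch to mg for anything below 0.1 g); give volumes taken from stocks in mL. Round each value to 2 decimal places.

ferric chloride 22.85 mL; monopotassium phosphate 2.95 g; zinc sulfate 11.44 mL; gentamicin 3.13 mL; pyridoxine hydrochloride 4.27 mg

Scale factor relative to 1 L: 1.21.
ferric chloride: C1V1 = C2V2 → 0.642 mM × 1210 mL ÷ 34 mM = 22.85 mL
monopotassium phosphate: 2.44 g/L × 1.21 L = 2.95 g
zinc sulfate: dilute stock: 0.399 mM × 1210 mL ÷ 42.2 mM = 11.44 mL
gentamicin: V = C2·V2/C1 = 37.8 µg/mL × 1210 mL ÷ 14600 µg/mL = 3.13 mL
pyridoxine hydrochloride: 3.53 mg/L × 1.21 L = 4.27 mg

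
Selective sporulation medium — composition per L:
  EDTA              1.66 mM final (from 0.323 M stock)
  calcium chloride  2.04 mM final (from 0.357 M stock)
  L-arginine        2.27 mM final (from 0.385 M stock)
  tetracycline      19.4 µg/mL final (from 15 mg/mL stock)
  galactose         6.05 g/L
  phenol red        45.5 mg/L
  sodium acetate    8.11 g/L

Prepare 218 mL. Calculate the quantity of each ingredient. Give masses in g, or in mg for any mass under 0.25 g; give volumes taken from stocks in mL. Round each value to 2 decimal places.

EDTA 1.12 mL; calcium chloride 1.25 mL; L-arginine 1.29 mL; tetracycline 0.28 mL; galactose 1.32 g; phenol red 9.92 mg; sodium acetate 1.77 g

Scale factor relative to 1 L: 0.218.
EDTA: dilute stock: 1.66 mM × 218 mL ÷ 323 mM = 1.12 mL
calcium chloride: dilute stock: 2.04 mM × 218 mL ÷ 357 mM = 1.25 mL
L-arginine: dilute stock: 2.27 mM × 218 mL ÷ 385 mM = 1.29 mL
tetracycline: V = C2·V2/C1 = 19.4 µg/mL × 218 mL ÷ 15000 µg/mL = 0.28 mL
galactose: 6.05 g/L × 0.218 L = 1.32 g
phenol red: 45.5 mg/L × 0.218 L = 9.92 mg
sodium acetate: 8.11 g/L × 0.218 L = 1.77 g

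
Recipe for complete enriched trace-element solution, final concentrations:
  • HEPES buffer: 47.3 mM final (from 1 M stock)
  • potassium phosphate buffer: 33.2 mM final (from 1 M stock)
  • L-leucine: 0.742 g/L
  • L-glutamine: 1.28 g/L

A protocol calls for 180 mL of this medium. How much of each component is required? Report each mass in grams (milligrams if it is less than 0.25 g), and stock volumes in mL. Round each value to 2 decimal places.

Target volume = 180 mL = 0.18 L.
HEPES buffer: C1V1 = C2V2 → 47.3 mM × 180 mL ÷ 1000 mM = 8.51 mL
potassium phosphate buffer: C1V1 = C2V2 → 33.2 mM × 180 mL ÷ 1000 mM = 5.98 mL
L-leucine: 0.742 g/L × 0.18 L = 0.13356 g = 133.56 mg
L-glutamine: 1.28 g/L × 0.18 L = 0.2304 g = 230.40 mg

HEPES buffer 8.51 mL; potassium phosphate buffer 5.98 mL; L-leucine 133.56 mg; L-glutamine 230.40 mg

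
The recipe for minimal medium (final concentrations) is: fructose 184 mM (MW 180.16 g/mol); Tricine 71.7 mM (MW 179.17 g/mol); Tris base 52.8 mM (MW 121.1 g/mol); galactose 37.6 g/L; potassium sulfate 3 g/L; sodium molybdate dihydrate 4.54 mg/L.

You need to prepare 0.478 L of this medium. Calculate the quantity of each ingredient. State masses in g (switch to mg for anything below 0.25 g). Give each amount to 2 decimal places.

Scale factor relative to 1 L: 0.478.
fructose: 184 mmol/L × 180.16 g/mol × 0.478 L ÷ 1000 = 15.85 g
Tricine: 71.7 mmol/L × 179.17 g/mol × 0.478 L ÷ 1000 = 6.14 g
Tris base: 52.8 mmol/L × 121.1 g/mol × 0.478 L ÷ 1000 = 3.06 g
galactose: 37.6 g/L × 0.478 L = 17.97 g
potassium sulfate: 3 g/L × 0.478 L = 1.43 g
sodium molybdate dihydrate: 4.54 mg/L × 0.478 L = 2.17 mg

fructose 15.85 g; Tricine 6.14 g; Tris base 3.06 g; galactose 17.97 g; potassium sulfate 1.43 g; sodium molybdate dihydrate 2.17 mg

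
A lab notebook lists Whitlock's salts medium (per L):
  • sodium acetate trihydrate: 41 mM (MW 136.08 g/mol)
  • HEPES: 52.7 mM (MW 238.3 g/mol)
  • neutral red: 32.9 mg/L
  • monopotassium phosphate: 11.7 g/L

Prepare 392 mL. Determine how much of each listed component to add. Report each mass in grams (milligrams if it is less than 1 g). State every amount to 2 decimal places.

Target volume = 392 mL = 0.392 L.
sodium acetate trihydrate: 41 mmol/L × 136.08 g/mol × 0.392 L ÷ 1000 = 2.19 g
HEPES: 52.7 mmol/L × 238.3 g/mol × 0.392 L ÷ 1000 = 4.92 g
neutral red: 32.9 mg/L × 0.392 L = 12.90 mg
monopotassium phosphate: 11.7 g/L × 0.392 L = 4.59 g

sodium acetate trihydrate 2.19 g; HEPES 4.92 g; neutral red 12.90 mg; monopotassium phosphate 4.59 g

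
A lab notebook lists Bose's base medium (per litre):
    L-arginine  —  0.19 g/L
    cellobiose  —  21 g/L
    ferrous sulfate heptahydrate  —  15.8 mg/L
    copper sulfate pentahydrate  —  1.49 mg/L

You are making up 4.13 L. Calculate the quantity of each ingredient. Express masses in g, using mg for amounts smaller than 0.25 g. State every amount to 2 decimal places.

L-arginine 0.78 g; cellobiose 86.73 g; ferrous sulfate heptahydrate 65.25 mg; copper sulfate pentahydrate 6.15 mg

Scale factor relative to 1 L: 4.13.
L-arginine: 0.19 g/L × 4.13 L = 0.78 g
cellobiose: 21 g/L × 4.13 L = 86.73 g
ferrous sulfate heptahydrate: 15.8 mg/L × 4.13 L = 65.25 mg
copper sulfate pentahydrate: 1.49 mg/L × 4.13 L = 6.15 mg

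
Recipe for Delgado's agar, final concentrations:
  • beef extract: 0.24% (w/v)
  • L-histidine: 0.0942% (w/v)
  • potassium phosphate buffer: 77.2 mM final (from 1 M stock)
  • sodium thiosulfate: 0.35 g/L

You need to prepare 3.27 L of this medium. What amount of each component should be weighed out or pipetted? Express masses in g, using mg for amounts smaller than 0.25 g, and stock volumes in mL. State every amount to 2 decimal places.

beef extract 7.85 g; L-histidine 3.08 g; potassium phosphate buffer 252.44 mL; sodium thiosulfate 1.14 g

Working volume: 3.27 L.
beef extract: 0.24 g per 100 mL × 3270 mL ÷ 100 = 7.85 g
L-histidine: 0.0942% w/v = 0.942 g/L → 0.942 × 3.27 L = 3.08 g
potassium phosphate buffer: dilute stock: 77.2 mM × 3270 mL ÷ 1000 mM = 252.44 mL
sodium thiosulfate: 0.35 g/L × 3.27 L = 1.14 g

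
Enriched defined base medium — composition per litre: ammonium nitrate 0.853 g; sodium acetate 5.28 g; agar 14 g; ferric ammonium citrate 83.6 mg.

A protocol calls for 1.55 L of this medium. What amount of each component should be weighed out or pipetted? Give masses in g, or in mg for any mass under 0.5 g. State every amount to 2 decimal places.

ammonium nitrate 1.32 g; sodium acetate 8.18 g; agar 21.70 g; ferric ammonium citrate 129.58 mg

Scale factor = 1550 mL / 1000 mL = 1.55.
ammonium nitrate: 0.853 g × (1550 mL / 1000 mL) = 1.32 g
sodium acetate: 5.28 g × (1550 mL / 1000 mL) = 8.18 g
agar: 14 g × (1550 mL / 1000 mL) = 21.70 g
ferric ammonium citrate: 83.6 mg × (1550 mL / 1000 mL) = 129.58 mg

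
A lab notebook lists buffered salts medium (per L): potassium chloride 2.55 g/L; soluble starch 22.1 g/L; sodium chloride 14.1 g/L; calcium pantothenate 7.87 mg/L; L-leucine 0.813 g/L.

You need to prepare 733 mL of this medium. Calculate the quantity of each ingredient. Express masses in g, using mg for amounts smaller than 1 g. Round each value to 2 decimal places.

Working volume: 733 mL = 0.733 L.
potassium chloride: 2.55 g/L × 0.733 L = 1.87 g
soluble starch: 22.1 g/L × 0.733 L = 16.20 g
sodium chloride: 14.1 g/L × 0.733 L = 10.34 g
calcium pantothenate: 7.87 mg/L × 0.733 L = 5.77 mg
L-leucine: 0.813 g/L × 0.733 L = 0.595929 g = 595.93 mg

potassium chloride 1.87 g; soluble starch 16.20 g; sodium chloride 10.34 g; calcium pantothenate 5.77 mg; L-leucine 595.93 mg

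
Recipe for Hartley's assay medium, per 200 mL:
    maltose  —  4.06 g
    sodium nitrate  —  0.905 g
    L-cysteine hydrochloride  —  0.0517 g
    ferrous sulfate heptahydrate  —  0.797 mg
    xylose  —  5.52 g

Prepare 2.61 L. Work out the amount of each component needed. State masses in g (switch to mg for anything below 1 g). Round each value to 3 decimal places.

Scale factor = 2610 mL / 200 mL = 13.05.
maltose: 4.06 g × (2610 mL / 200 mL) = 52.983 g
sodium nitrate: 0.905 g × (2610 mL / 200 mL) = 11.810 g
L-cysteine hydrochloride: 0.0517 g × (2610 mL / 200 mL) = 0.674685 g = 674.685 mg
ferrous sulfate heptahydrate: 0.797 mg × (2610 mL / 200 mL) = 10.401 mg
xylose: 5.52 g × (2610 mL / 200 mL) = 72.036 g

maltose 52.983 g; sodium nitrate 11.810 g; L-cysteine hydrochloride 674.685 mg; ferrous sulfate heptahydrate 10.401 mg; xylose 72.036 g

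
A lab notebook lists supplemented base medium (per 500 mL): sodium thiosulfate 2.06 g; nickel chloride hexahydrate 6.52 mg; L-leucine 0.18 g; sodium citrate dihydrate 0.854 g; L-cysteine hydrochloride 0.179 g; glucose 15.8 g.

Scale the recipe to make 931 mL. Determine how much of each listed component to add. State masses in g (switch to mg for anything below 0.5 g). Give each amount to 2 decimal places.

Scale factor = 931 mL / 500 mL = 1.862.
sodium thiosulfate: 2.06 g × (931 mL / 500 mL) = 3.84 g
nickel chloride hexahydrate: 6.52 mg × (931 mL / 500 mL) = 12.14 mg
L-leucine: 0.18 g × (931 mL / 500 mL) = 0.33516 g = 335.16 mg
sodium citrate dihydrate: 0.854 g × (931 mL / 500 mL) = 1.59 g
L-cysteine hydrochloride: 0.179 g × (931 mL / 500 mL) = 0.333298 g = 333.30 mg
glucose: 15.8 g × (931 mL / 500 mL) = 29.42 g

sodium thiosulfate 3.84 g; nickel chloride hexahydrate 12.14 mg; L-leucine 335.16 mg; sodium citrate dihydrate 1.59 g; L-cysteine hydrochloride 333.30 mg; glucose 29.42 g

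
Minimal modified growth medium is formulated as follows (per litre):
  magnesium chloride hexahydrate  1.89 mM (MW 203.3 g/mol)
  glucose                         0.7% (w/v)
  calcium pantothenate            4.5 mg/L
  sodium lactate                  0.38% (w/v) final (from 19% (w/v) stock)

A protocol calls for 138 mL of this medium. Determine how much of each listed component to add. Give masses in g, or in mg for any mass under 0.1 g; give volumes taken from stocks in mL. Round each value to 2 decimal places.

Working volume: 138 mL = 0.138 L.
magnesium chloride hexahydrate: 1.89 mmol/L × 203.3 mg/mmol × 0.138 L = 53.02 mg
glucose: 0.7% w/v = 7 g/L → 7 × 0.138 L = 0.97 g
calcium pantothenate: 4.5 mg/L × 0.138 L = 0.62 mg
sodium lactate: dilute stock: 0.38% ÷ 19% × 138 mL = 2.76 mL

magnesium chloride hexahydrate 53.02 mg; glucose 0.97 g; calcium pantothenate 0.62 mg; sodium lactate 2.76 mL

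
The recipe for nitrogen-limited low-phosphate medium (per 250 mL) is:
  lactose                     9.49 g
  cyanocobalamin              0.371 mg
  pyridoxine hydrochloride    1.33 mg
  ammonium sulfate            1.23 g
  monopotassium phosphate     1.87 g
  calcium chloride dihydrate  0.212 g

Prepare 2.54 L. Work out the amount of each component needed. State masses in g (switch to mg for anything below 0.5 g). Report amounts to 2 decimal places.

lactose 96.42 g; cyanocobalamin 3.77 mg; pyridoxine hydrochloride 13.51 mg; ammonium sulfate 12.50 g; monopotassium phosphate 19.00 g; calcium chloride dihydrate 2.15 g

Ratio of target to recipe volume: 2540 / 250 = 10.16.
lactose: 9.49 g × (2540 mL / 250 mL) = 96.42 g
cyanocobalamin: 0.371 mg × (2540 mL / 250 mL) = 3.77 mg
pyridoxine hydrochloride: 1.33 mg × (2540 mL / 250 mL) = 13.51 mg
ammonium sulfate: 1.23 g × (2540 mL / 250 mL) = 12.50 g
monopotassium phosphate: 1.87 g × (2540 mL / 250 mL) = 19.00 g
calcium chloride dihydrate: 0.212 g × (2540 mL / 250 mL) = 2.15 g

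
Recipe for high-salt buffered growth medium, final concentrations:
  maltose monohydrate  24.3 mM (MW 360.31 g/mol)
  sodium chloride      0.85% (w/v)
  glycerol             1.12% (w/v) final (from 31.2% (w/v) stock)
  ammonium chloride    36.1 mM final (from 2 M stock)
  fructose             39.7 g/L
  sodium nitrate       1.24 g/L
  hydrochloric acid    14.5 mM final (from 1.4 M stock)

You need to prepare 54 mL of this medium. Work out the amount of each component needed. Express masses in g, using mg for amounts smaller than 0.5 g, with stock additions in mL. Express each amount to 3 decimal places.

Target volume = 54 mL = 0.054 L.
maltose monohydrate: 24.3 mmol/L × 360.31 mg/mmol × 0.054 L = 472.799 mg
sodium chloride: 0.85% w/v = 8.5 g/L → 8.5 × 0.054 L = 0.459 g = 459.000 mg
glycerol: V = C2·V2/C1 = 1.12% ÷ 31.2% × 54 mL = 1.938 mL
ammonium chloride: V = C2·V2/C1 = 36.1 mM × 54 mL ÷ 2000 mM = 0.975 mL
fructose: 39.7 g/L × 0.054 L = 2.144 g
sodium nitrate: 1.24 g/L × 0.054 L = 0.06696 g = 66.960 mg
hydrochloric acid: dilute stock: 14.5 mM × 54 mL ÷ 1400 mM = 0.559 mL

maltose monohydrate 472.799 mg; sodium chloride 459.000 mg; glycerol 1.938 mL; ammonium chloride 0.975 mL; fructose 2.144 g; sodium nitrate 66.960 mg; hydrochloric acid 0.559 mL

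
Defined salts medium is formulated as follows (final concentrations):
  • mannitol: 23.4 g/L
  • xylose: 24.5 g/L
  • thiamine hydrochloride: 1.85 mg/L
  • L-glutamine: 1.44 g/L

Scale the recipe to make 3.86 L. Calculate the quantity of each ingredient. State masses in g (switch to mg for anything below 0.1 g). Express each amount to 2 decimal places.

mannitol 90.32 g; xylose 94.57 g; thiamine hydrochloride 7.14 mg; L-glutamine 5.56 g

Working volume: 3.86 L.
mannitol: 23.4 g/L × 3.86 L = 90.32 g
xylose: 24.5 g/L × 3.86 L = 94.57 g
thiamine hydrochloride: 1.85 mg/L × 3.86 L = 7.14 mg
L-glutamine: 1.44 g/L × 3.86 L = 5.56 g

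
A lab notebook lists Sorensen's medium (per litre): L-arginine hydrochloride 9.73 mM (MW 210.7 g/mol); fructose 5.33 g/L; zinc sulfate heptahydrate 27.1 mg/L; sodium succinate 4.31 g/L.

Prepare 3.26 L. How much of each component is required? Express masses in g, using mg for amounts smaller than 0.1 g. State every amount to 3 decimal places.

L-arginine hydrochloride 6.683 g; fructose 17.376 g; zinc sulfate heptahydrate 88.346 mg; sodium succinate 14.051 g

Scale factor relative to 1 L: 3.26.
L-arginine hydrochloride: 9.73 mmol/L × 210.7 g/mol × 3.26 L ÷ 1000 = 6.683 g
fructose: 5.33 g/L × 3.26 L = 17.376 g
zinc sulfate heptahydrate: 27.1 mg/L × 3.26 L = 88.346 mg
sodium succinate: 4.31 g/L × 3.26 L = 14.051 g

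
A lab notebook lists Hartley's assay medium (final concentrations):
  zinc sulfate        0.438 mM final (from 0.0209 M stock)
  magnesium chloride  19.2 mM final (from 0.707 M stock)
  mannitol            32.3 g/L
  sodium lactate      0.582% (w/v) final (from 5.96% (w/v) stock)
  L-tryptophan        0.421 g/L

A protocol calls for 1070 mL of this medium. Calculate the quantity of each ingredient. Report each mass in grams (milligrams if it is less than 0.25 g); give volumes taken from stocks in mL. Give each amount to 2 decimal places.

Target volume = 1070 mL = 1.07 L.
zinc sulfate: dilute stock: 0.438 mM × 1070 mL ÷ 20.9 mM = 22.42 mL
magnesium chloride: V = C2·V2/C1 = 19.2 mM × 1070 mL ÷ 707 mM = 29.06 mL
mannitol: 32.3 g/L × 1.07 L = 34.56 g
sodium lactate: V = C2·V2/C1 = 0.582% ÷ 5.96% × 1070 mL = 104.49 mL
L-tryptophan: 0.421 g/L × 1.07 L = 0.45 g

zinc sulfate 22.42 mL; magnesium chloride 29.06 mL; mannitol 34.56 g; sodium lactate 104.49 mL; L-tryptophan 0.45 g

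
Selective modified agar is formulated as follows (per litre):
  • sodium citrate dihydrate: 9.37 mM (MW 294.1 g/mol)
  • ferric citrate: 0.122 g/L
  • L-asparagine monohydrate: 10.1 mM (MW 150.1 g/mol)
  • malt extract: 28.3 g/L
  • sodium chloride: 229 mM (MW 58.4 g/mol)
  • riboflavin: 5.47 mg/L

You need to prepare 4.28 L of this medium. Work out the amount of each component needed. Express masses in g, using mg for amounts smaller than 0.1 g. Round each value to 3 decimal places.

sodium citrate dihydrate 11.794 g; ferric citrate 0.522 g; L-asparagine monohydrate 6.489 g; malt extract 121.124 g; sodium chloride 57.239 g; riboflavin 23.412 mg

Working volume: 4.28 L.
sodium citrate dihydrate: 9.37 mmol/L × 294.1 g/mol × 4.28 L ÷ 1000 = 11.794 g
ferric citrate: 0.122 g/L × 4.28 L = 0.522 g
L-asparagine monohydrate: 10.1 mmol/L × 150.1 g/mol × 4.28 L ÷ 1000 = 6.489 g
malt extract: 28.3 g/L × 4.28 L = 121.124 g
sodium chloride: 229 mmol/L × 58.4 g/mol × 4.28 L ÷ 1000 = 57.239 g
riboflavin: 5.47 mg/L × 4.28 L = 23.412 mg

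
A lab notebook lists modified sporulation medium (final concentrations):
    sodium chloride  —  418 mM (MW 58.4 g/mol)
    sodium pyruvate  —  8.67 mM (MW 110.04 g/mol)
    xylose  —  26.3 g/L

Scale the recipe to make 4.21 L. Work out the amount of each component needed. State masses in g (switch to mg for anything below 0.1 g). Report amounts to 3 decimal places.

sodium chloride 102.771 g; sodium pyruvate 4.017 g; xylose 110.723 g

Working volume: 4.21 L.
sodium chloride: 418 mmol/L × 58.4 g/mol × 4.21 L ÷ 1000 = 102.771 g
sodium pyruvate: 8.67 mmol/L × 110.04 g/mol × 4.21 L ÷ 1000 = 4.017 g
xylose: 26.3 g/L × 4.21 L = 110.723 g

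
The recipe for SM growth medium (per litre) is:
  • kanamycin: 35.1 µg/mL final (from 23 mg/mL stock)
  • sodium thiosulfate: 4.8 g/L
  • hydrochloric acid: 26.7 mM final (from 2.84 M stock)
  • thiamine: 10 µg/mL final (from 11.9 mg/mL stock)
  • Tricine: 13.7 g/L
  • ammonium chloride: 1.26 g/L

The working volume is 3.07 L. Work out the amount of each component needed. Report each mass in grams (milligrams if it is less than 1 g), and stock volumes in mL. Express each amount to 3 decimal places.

kanamycin 4.685 mL; sodium thiosulfate 14.736 g; hydrochloric acid 28.862 mL; thiamine 2.580 mL; Tricine 42.059 g; ammonium chloride 3.868 g

Working volume: 3.07 L.
kanamycin: V = C2·V2/C1 = 35.1 µg/mL × 3070 mL ÷ 23000 µg/mL = 4.685 mL
sodium thiosulfate: 4.8 g/L × 3.07 L = 14.736 g
hydrochloric acid: dilute stock: 26.7 mM × 3070 mL ÷ 2840 mM = 28.862 mL
thiamine: C1V1 = C2V2 → 10 µg/mL × 3070 mL ÷ 11900 µg/mL = 2.580 mL
Tricine: 13.7 g/L × 3.07 L = 42.059 g
ammonium chloride: 1.26 g/L × 3.07 L = 3.868 g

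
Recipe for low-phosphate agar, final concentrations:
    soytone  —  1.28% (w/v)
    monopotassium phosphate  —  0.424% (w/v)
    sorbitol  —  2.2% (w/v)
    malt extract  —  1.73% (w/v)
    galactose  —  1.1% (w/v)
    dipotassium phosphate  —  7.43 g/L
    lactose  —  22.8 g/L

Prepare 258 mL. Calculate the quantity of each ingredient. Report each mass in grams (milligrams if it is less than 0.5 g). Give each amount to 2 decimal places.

soytone 3.30 g; monopotassium phosphate 1.09 g; sorbitol 5.68 g; malt extract 4.46 g; galactose 2.84 g; dipotassium phosphate 1.92 g; lactose 5.88 g

Target volume = 258 mL = 0.258 L.
soytone: 1.28% w/v = 12.8 g/L → 12.8 × 0.258 L = 3.30 g
monopotassium phosphate: 0.424% w/v = 4.24 g/L → 4.24 × 0.258 L = 1.09 g
sorbitol: 2.2% w/v = 22 g/L → 22 × 0.258 L = 5.68 g
malt extract: 1.73 g per 100 mL × 258 mL ÷ 100 = 4.46 g
galactose: 1.1% w/v = 11 g/L → 11 × 0.258 L = 2.84 g
dipotassium phosphate: 7.43 g/L × 0.258 L = 1.92 g
lactose: 22.8 g/L × 0.258 L = 5.88 g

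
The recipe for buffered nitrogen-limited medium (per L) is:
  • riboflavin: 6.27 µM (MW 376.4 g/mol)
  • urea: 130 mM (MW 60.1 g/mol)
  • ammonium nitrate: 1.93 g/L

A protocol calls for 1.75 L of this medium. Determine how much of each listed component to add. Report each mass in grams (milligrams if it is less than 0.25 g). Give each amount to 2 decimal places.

Scale factor relative to 1 L: 1.75.
riboflavin: 6.27 µmol/L × 376.4 g/mol × 1.75 L ÷ 1000 = 4.13 mg
urea: 130 mmol/L × 60.1 g/mol × 1.75 L ÷ 1000 = 13.67 g
ammonium nitrate: 1.93 g/L × 1.75 L = 3.38 g

riboflavin 4.13 mg; urea 13.67 g; ammonium nitrate 3.38 g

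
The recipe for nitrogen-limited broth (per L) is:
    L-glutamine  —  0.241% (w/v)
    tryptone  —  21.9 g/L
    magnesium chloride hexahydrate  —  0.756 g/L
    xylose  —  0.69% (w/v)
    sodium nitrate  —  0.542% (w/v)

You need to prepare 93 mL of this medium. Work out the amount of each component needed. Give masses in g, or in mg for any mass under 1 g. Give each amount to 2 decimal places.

L-glutamine 224.13 mg; tryptone 2.04 g; magnesium chloride hexahydrate 70.31 mg; xylose 641.70 mg; sodium nitrate 504.06 mg

Scale factor relative to 1 L: 0.093.
L-glutamine: 0.241 g per 100 mL × 93 mL ÷ 100 = 0.22413 g = 224.13 mg
tryptone: 21.9 g/L × 0.093 L = 2.04 g
magnesium chloride hexahydrate: 0.756 g/L × 0.093 L = 0.070308 g = 70.31 mg
xylose: 0.69% w/v = 6.9 g/L → 6.9 × 0.093 L = 0.6417 g = 641.70 mg
sodium nitrate: 0.542% w/v = 5.42 g/L → 5.42 × 0.093 L = 0.50406 g = 504.06 mg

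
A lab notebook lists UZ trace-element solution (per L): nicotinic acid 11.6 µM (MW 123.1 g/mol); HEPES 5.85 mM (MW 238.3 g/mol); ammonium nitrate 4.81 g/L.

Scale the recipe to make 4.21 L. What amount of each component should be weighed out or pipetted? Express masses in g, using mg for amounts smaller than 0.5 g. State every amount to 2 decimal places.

Working volume: 4.21 L.
nicotinic acid: 11.6 µmol/L × 123.1 g/mol × 4.21 L ÷ 1000 = 6.01 mg
HEPES: 5.85 mmol/L × 238.3 g/mol × 4.21 L ÷ 1000 = 5.87 g
ammonium nitrate: 4.81 g/L × 4.21 L = 20.25 g

nicotinic acid 6.01 mg; HEPES 5.87 g; ammonium nitrate 20.25 g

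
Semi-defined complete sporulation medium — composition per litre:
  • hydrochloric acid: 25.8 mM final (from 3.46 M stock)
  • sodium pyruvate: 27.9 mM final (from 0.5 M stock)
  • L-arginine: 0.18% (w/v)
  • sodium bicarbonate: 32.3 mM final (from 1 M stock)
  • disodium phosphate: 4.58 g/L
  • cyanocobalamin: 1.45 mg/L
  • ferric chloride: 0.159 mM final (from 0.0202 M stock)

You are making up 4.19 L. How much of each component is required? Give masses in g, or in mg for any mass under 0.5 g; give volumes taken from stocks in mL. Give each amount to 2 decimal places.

hydrochloric acid 31.24 mL; sodium pyruvate 233.80 mL; L-arginine 7.54 g; sodium bicarbonate 135.34 mL; disodium phosphate 19.19 g; cyanocobalamin 6.08 mg; ferric chloride 32.98 mL

Scale factor relative to 1 L: 4.19.
hydrochloric acid: C1V1 = C2V2 → 25.8 mM × 4190 mL ÷ 3460 mM = 31.24 mL
sodium pyruvate: dilute stock: 27.9 mM × 4190 mL ÷ 500 mM = 233.80 mL
L-arginine: 0.18% w/v = 1.8 g/L → 1.8 × 4.19 L = 7.54 g
sodium bicarbonate: dilute stock: 32.3 mM × 4190 mL ÷ 1000 mM = 135.34 mL
disodium phosphate: 4.58 g/L × 4.19 L = 19.19 g
cyanocobalamin: 1.45 mg/L × 4.19 L = 6.08 mg
ferric chloride: dilute stock: 0.159 mM × 4190 mL ÷ 20.2 mM = 32.98 mL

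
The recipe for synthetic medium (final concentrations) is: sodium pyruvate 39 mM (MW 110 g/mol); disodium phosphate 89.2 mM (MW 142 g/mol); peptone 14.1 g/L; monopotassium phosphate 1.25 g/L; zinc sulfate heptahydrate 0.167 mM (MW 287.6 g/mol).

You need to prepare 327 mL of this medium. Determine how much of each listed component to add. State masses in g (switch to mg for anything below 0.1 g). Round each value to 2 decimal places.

Scale factor relative to 1 L: 0.327.
sodium pyruvate: 39 mmol/L × 110 g/mol × 0.327 L ÷ 1000 = 1.40 g
disodium phosphate: 89.2 mmol/L × 142 g/mol × 0.327 L ÷ 1000 = 4.14 g
peptone: 14.1 g/L × 0.327 L = 4.61 g
monopotassium phosphate: 1.25 g/L × 0.327 L = 0.41 g
zinc sulfate heptahydrate: 0.167 mmol/L × 287.6 mg/mmol × 0.327 L = 15.71 mg

sodium pyruvate 1.40 g; disodium phosphate 4.14 g; peptone 4.61 g; monopotassium phosphate 0.41 g; zinc sulfate heptahydrate 15.71 mg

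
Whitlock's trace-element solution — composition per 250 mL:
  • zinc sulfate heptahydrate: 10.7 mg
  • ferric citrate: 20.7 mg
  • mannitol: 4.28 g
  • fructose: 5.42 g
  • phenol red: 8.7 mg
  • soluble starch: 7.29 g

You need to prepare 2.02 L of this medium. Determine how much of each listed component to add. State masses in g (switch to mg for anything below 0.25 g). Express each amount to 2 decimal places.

Ratio of target to recipe volume: 2020 / 250 = 8.08.
zinc sulfate heptahydrate: 10.7 mg × (2020 mL / 250 mL) = 86.46 mg
ferric citrate: 20.7 mg × (2020 mL / 250 mL) = 167.26 mg
mannitol: 4.28 g × (2020 mL / 250 mL) = 34.58 g
fructose: 5.42 g × (2020 mL / 250 mL) = 43.79 g
phenol red: 8.7 mg × (2020 mL / 250 mL) = 70.30 mg
soluble starch: 7.29 g × (2020 mL / 250 mL) = 58.90 g

zinc sulfate heptahydrate 86.46 mg; ferric citrate 167.26 mg; mannitol 34.58 g; fructose 43.79 g; phenol red 70.30 mg; soluble starch 58.90 g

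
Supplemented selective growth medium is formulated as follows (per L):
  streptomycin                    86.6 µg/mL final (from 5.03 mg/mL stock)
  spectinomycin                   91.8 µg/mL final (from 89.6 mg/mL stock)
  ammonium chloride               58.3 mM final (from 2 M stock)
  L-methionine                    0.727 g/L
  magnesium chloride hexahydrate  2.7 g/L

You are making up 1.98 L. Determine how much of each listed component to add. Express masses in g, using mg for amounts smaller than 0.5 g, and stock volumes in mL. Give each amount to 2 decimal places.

streptomycin 34.09 mL; spectinomycin 2.03 mL; ammonium chloride 57.72 mL; L-methionine 1.44 g; magnesium chloride hexahydrate 5.35 g

Scale factor relative to 1 L: 1.98.
streptomycin: C1V1 = C2V2 → 86.6 µg/mL × 1980 mL ÷ 5030 µg/mL = 34.09 mL
spectinomycin: dilute stock: 91.8 µg/mL × 1980 mL ÷ 89600 µg/mL = 2.03 mL
ammonium chloride: C1V1 = C2V2 → 58.3 mM × 1980 mL ÷ 2000 mM = 57.72 mL
L-methionine: 0.727 g/L × 1.98 L = 1.44 g
magnesium chloride hexahydrate: 2.7 g/L × 1.98 L = 5.35 g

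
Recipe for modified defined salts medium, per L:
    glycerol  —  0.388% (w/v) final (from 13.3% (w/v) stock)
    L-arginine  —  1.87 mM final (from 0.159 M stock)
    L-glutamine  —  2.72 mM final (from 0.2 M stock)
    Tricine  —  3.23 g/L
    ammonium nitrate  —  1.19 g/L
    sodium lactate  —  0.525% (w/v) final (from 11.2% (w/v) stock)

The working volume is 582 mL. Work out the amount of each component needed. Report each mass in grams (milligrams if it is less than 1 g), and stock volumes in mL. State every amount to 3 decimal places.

Target volume = 582 mL = 0.582 L.
glycerol: dilute stock: 0.388% ÷ 13.3% × 582 mL = 16.979 mL
L-arginine: C1V1 = C2V2 → 1.87 mM × 582 mL ÷ 159 mM = 6.845 mL
L-glutamine: V = C2·V2/C1 = 2.72 mM × 582 mL ÷ 200 mM = 7.915 mL
Tricine: 3.23 g/L × 0.582 L = 1.880 g
ammonium nitrate: 1.19 g/L × 0.582 L = 0.69258 g = 692.580 mg
sodium lactate: C1V1 = C2V2 → 0.525% ÷ 11.2% × 582 mL = 27.281 mL

glycerol 16.979 mL; L-arginine 6.845 mL; L-glutamine 7.915 mL; Tricine 1.880 g; ammonium nitrate 692.580 mg; sodium lactate 27.281 mL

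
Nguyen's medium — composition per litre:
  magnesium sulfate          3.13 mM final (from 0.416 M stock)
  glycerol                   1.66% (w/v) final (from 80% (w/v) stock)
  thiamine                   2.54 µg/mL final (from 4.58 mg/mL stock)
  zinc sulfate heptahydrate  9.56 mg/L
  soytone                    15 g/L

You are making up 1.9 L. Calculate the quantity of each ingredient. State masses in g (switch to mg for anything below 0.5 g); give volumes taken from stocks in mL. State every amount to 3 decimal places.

Scale factor relative to 1 L: 1.9.
magnesium sulfate: dilute stock: 3.13 mM × 1900 mL ÷ 416 mM = 14.296 mL
glycerol: V = C2·V2/C1 = 1.66% ÷ 80% × 1900 mL = 39.425 mL
thiamine: V = C2·V2/C1 = 2.54 µg/mL × 1900 mL ÷ 4580 µg/mL = 1.054 mL
zinc sulfate heptahydrate: 9.56 mg/L × 1.9 L = 18.164 mg
soytone: 15 g/L × 1.9 L = 28.500 g

magnesium sulfate 14.296 mL; glycerol 39.425 mL; thiamine 1.054 mL; zinc sulfate heptahydrate 18.164 mg; soytone 28.500 g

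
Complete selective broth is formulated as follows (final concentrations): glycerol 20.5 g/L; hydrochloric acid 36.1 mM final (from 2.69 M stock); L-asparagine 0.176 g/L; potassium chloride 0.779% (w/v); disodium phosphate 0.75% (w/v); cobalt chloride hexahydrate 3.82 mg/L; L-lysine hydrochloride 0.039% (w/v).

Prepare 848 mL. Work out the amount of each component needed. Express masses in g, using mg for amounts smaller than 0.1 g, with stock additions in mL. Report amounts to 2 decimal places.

Target volume = 848 mL = 0.848 L.
glycerol: 20.5 g/L × 0.848 L = 17.38 g
hydrochloric acid: dilute stock: 36.1 mM × 848 mL ÷ 2690 mM = 11.38 mL
L-asparagine: 0.176 g/L × 0.848 L = 0.15 g
potassium chloride: 0.779% w/v = 7.79 g/L → 7.79 × 0.848 L = 6.61 g
disodium phosphate: 0.75% w/v = 7.5 g/L → 7.5 × 0.848 L = 6.36 g
cobalt chloride hexahydrate: 3.82 mg/L × 0.848 L = 3.24 mg
L-lysine hydrochloride: 0.039 g per 100 mL × 848 mL ÷ 100 = 0.33 g

glycerol 17.38 g; hydrochloric acid 11.38 mL; L-asparagine 0.15 g; potassium chloride 6.61 g; disodium phosphate 6.36 g; cobalt chloride hexahydrate 3.24 mg; L-lysine hydrochloride 0.33 g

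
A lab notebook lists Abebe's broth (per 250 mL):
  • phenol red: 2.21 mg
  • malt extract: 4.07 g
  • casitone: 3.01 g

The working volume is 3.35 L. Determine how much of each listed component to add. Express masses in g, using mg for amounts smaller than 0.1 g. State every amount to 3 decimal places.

phenol red 29.614 mg; malt extract 54.538 g; casitone 40.334 g

Ratio of target to recipe volume: 3350 / 250 = 13.4.
phenol red: 2.21 mg × (3350 mL / 250 mL) = 29.614 mg
malt extract: 4.07 g × (3350 mL / 250 mL) = 54.538 g
casitone: 3.01 g × (3350 mL / 250 mL) = 40.334 g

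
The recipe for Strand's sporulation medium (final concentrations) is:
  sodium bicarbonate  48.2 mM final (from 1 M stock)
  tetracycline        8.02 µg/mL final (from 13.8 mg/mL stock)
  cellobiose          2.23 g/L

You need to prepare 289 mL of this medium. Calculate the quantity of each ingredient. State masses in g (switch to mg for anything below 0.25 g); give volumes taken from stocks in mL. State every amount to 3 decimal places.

sodium bicarbonate 13.930 mL; tetracycline 0.168 mL; cellobiose 0.644 g

Target volume = 289 mL = 0.289 L.
sodium bicarbonate: V = C2·V2/C1 = 48.2 mM × 289 mL ÷ 1000 mM = 13.930 mL
tetracycline: C1V1 = C2V2 → 8.02 µg/mL × 289 mL ÷ 13800 µg/mL = 0.168 mL
cellobiose: 2.23 g/L × 0.289 L = 0.644 g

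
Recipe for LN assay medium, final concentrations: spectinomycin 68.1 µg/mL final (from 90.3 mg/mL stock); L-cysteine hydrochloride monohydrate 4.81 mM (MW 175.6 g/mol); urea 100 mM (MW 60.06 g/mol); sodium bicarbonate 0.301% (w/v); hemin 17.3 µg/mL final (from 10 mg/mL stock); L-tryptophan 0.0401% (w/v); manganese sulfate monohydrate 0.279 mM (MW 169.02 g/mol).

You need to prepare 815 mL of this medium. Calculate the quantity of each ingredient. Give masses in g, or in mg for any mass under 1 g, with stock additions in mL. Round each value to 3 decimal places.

spectinomycin 0.615 mL; L-cysteine hydrochloride monohydrate 688.378 mg; urea 4.895 g; sodium bicarbonate 2.453 g; hemin 1.410 mL; L-tryptophan 326.815 mg; manganese sulfate monohydrate 38.433 mg

Working volume: 815 mL = 0.815 L.
spectinomycin: V = C2·V2/C1 = 68.1 µg/mL × 815 mL ÷ 90300 µg/mL = 0.615 mL
L-cysteine hydrochloride monohydrate: 4.81 mmol/L × 175.6 mg/mmol × 0.815 L = 688.378 mg
urea: 100 mmol/L × 60.06 g/mol × 0.815 L ÷ 1000 = 4.895 g
sodium bicarbonate: 0.301% w/v = 3.01 g/L → 3.01 × 0.815 L = 2.453 g
hemin: V = C2·V2/C1 = 17.3 µg/mL × 815 mL ÷ 10000 µg/mL = 1.410 mL
L-tryptophan: 0.0401% w/v = 0.401 g/L → 0.401 × 0.815 L = 0.326815 g = 326.815 mg
manganese sulfate monohydrate: 0.279 mmol/L × 169.02 mg/mmol × 0.815 L = 38.433 mg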